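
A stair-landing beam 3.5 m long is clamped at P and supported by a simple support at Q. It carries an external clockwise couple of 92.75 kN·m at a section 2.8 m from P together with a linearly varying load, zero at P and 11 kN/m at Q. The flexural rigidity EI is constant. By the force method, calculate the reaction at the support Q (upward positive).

R_Q = 48.75 kN

Choose R_Q as the redundant. The primary structure is the cantilever fixed at P.
Free-end deflection of the primary structure under the applied loading (downward +):
  clockwise couple 92.75 at a = 2.8: M₀a(2L − a)/(2EI) = 545.4/EI
  triangular load, peak 11 at the free end: 11w₀L⁴/(120EI) = 151.3/EI
  δ_0 = 696.7/EI
Flexibility coefficient — unit upward force at Q: δ_{QQ} = L³/(3EI) = 14.29/EI.
Compatibility at Q: δ_0 − R_Q·δ_{QQ} = 0, so R_Q = 696.7/14.29 = 48.75 kN.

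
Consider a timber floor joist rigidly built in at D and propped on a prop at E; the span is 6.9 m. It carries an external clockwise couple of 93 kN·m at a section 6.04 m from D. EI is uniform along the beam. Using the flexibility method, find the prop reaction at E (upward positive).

R_E = 19.9 kN

Release the roller at E. Primary structure: cantilever fixed at D.
Deflection at E on the released cantilever, summing each load's contribution:
  clockwise couple 93 at a = 6.04: M₀a(2L − a)/(2EI) = 2179/EI
Tip deflection under a unit load at E: L³/(3EI) = 109.5/EI.
The prop prevents deflection at E: R_E = δ_0/δ_{EE} = 2179/109.5 = 19.9 kN.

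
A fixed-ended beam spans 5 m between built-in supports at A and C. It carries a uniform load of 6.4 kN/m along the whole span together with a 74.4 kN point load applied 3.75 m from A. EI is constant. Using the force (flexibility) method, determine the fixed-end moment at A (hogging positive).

M_A = 30.77 kN·m

Take the two fixed-end moments M_A, M_C as redundants; the released structure is the simple span AC.
Simple-span end rotations at A and C under the given loads:
  at A: UDL 6.4: wL³/(24EI) = 33.33/EI
  at C: UDL 6.4: wL³/(24EI) = 33.33/EI
  at A: point load 74.4 at a = 3.75: Pab(L + b)/(6LEI) = 72.66/EI
  at C: point load 74.4 at a = 3.75: Pab(L + a)/(6LEI) = 101.7/EI
  θ_A0 = 106/EI,  θ_C0 = 135.1/EI
Flexibility coefficients: a unit moment at one end gives L/(3EI) there and L/(6EI) at the far end, so f₁₁ = f₂₂ = 1.667/EI and f₁₂ = f₂₁ = 0.8333/EI.
Compatibility — zero rotation at each built-in end:
  1.667 M_A + 0.8333 M_C = 106
  0.8333 M_A + 1.667 M_C = 135.1
Solving the pair gives M_A = 30.77 kN·m and M_C = 65.65 kN·m (hogging).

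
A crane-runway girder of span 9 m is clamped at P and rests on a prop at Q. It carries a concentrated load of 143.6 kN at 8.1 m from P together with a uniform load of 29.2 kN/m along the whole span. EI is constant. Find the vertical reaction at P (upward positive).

R_P = 185.7 kN

Take the reaction at Q as the redundant and release it; the primary structure is a cantilever fixed at P.
Deflection at Q on the released cantilever, summing each load's contribution:
  point load 143.6 at a = 8.1: Pa²(3L − a)/(6EI) = 29678/EI
  UDL 29.2: wL⁴/(8EI) = 23948/EI
  δ_0 = 53626/EI
Flexibility coefficient — unit upward force at Q: δ_{QQ} = L³/(3EI) = 243/EI.
The prop prevents deflection at Q: R_Q = δ_0/δ_{QQ} = 53626/243 = 220.7 kN.
Vertical equilibrium: R_P = ΣP − R_Q = 406.4 − 220.7 = 185.7 kN.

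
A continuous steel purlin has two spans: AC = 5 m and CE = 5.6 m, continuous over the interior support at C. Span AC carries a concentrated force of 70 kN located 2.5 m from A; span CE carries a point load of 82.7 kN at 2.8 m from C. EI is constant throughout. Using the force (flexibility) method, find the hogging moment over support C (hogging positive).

M_C = 76.83 kN·m

Release continuity at C by inserting a hinge; the redundant is the internal moment M_C. The primary structure is two simply-supported spans AC and CE.
Discontinuity in slope at C on the released structure — sum the simple-span end rotations:
  span AC: point load 70 at a = 2.5: Pab(L + a)/(6LEI) = 109.4/EI
  span CE: point load 82.7 at a = 2.8: Pab(L + b)/(6LEI) = 162.1/EI
  relative rotation θ_0 = (109.4 + 162.1)/EI = 271.5/EI
A unit hogging moment at C produces rotation L₁/(3EI) + L₂/(3EI) = 3.533/EI.
Slope continuity at C: θ_0 = M_C·3.533/EI, so M_C = 271.5/3.533 = 76.83 kN·m (hogging).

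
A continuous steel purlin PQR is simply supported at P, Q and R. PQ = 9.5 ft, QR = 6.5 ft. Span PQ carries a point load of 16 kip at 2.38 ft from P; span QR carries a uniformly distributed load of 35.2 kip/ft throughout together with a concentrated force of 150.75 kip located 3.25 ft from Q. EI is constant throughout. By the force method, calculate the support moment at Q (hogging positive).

Insert a hinge at Q; M_Q is the redundant, and each span becomes simply supported.
End slopes at the hinge Q, treating each span as simply supported:
  span PQ: point load 16 at a = 2.38: Pab(L + a)/(6LEI) = 56.51/EI
  span QR: UDL 35.2: wL³/(24EI) = 402.8/EI
  span QR: point load 150.75 at a = 3.25: Pab(L + b)/(6LEI) = 398.1/EI
  relative rotation θ_0 = (56.51 + 800.9)/EI = 857.4/EI
A unit hogging moment at Q produces rotation L₁/(3EI) + L₂/(3EI) = 5.333/EI.
Compatibility: M_Q·(L₁+L₂)/(3EI) = θ_0, giving M_Q = 160.8 kip·ft (hogging).

M_Q = 160.8 kip·ft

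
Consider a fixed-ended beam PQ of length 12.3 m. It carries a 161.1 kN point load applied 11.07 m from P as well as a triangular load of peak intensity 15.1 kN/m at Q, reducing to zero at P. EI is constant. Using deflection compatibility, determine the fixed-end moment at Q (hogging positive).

M_Q = 274.7 kN·m

Take the two fixed-end moments M_P, M_Q as redundants; the released structure is the simple span PQ.
On the primary (simply-supported) span, the end slopes from the loading are:
  at P: point load 161.1 at a = 11.07: Pab(L + b)/(6LEI) = 402.2/EI
  at Q: point load 161.1 at a = 11.07: Pab(L + a)/(6LEI) = 694.6/EI
  at P: triangular load, peak 15.1: 7w₀L³/(360EI) = 546.4/EI
  at Q: triangular load, peak 15.1: w₀L³/(45EI) = 624.4/EI
  θ_P0 = 948.5/EI,  θ_Q0 = 1319/EI
Flexibility coefficients: a unit moment at one end gives L/(3EI) there and L/(6EI) at the far end, so f₁₁ = f₂₂ = 4.1/EI and f₁₂ = f₂₁ = 2.05/EI.
Compatibility — zero rotation at each built-in end:
  4.1 M_P + 2.05 M_Q = 948.5
  2.05 M_P + 4.1 M_Q = 1319
Solving the pair gives M_P = 93.98 kN·m and M_Q = 274.7 kN·m (hogging).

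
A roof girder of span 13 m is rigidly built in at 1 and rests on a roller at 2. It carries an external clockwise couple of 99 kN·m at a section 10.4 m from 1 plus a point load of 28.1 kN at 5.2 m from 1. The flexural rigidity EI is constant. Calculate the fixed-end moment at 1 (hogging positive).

Remove the prop at 2; the released (primary) structure is a cantilever built in at 1.
Free-end deflection of the primary structure under the applied loading (downward +):
  clockwise couple 99 at a = 10.4: M₀a(2L − a)/(2EI) = 8031/EI
  point load 28.1 at a = 5.2: Pa²(3L − a)/(6EI) = 4280/EI
  δ_0 = 12311/EI
Flexibility coefficient — unit upward force at 2: δ_{22} = L³/(3EI) = 732.3/EI.
Compatibility at 2: δ_0 − R_2·δ_{22} = 0, so R_2 = 12311/732.3 = 16.81 kN.
Moment equilibrium about 1: M_1 = Σ(load moments about 1) − R_2·L = 245.1 − 16.81×13 = 26.58 kN·m.

M_1 = 26.58 kN·m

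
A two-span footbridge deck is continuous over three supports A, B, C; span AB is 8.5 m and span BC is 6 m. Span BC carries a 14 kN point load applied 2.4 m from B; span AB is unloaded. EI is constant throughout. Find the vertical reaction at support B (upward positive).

R_B = 10.3 kN

Take M_B as the redundant. Released structure: two simple spans AB and BC with a hinge at B.
End slopes at the hinge B, treating each span as simply supported:
  span BC: point load 14 at a = 2.4: Pab(L + b)/(6LEI) = 32.26/EI
  relative rotation θ_0 = (0 + 32.26)/EI = 32.26/EI
A unit hogging moment at B produces rotation L₁/(3EI) + L₂/(3EI) = 4.833/EI.
Compatibility: M_B·(L₁+L₂)/(3EI) = θ_0, giving M_B = 6.674 kN·m (hogging).
Span AB, ΣM about A with M_B applied at B: R_B^{AB}·8.5 = 0 + 6.674, so R_B^{AB} = 0.7851 kN and R_A = 0 − 0.7851 = -0.7851 kN.
Span BC, ΣM about C: R_B^{BC}·6 = 50.4 + 6.674, so R_B^{BC} = 9.512 kN and R_C = 14 − 9.512 = 4.488 kN.
R_B = 0.7851 + 9.512 = 10.3 kN.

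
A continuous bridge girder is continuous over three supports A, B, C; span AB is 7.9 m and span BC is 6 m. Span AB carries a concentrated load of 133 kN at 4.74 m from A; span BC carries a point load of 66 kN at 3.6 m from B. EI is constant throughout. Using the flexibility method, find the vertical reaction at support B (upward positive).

R_B = 148.2 kN

Release continuity at B by inserting a hinge; the redundant is the internal moment M_B. The primary structure is two simply-supported spans AB and BC.
Discontinuity in slope at B on the released structure — sum the simple-span end rotations:
  span AB: point load 133 at a = 4.74: Pab(L + a)/(6LEI) = 531.2/EI
  span BC: point load 66 at a = 3.6: Pab(L + b)/(6LEI) = 133.1/EI
  relative rotation θ_0 = (531.2 + 133.1)/EI = 664.3/EI
A unit hogging moment at B produces rotation L₁/(3EI) + L₂/(3EI) = 4.633/EI.
Slope continuity at B: θ_0 = M_B·4.633/EI, so M_B = 664.3/4.633 = 143.4 kN·m (hogging).
Span AB, ΣM about A with M_B applied at B: R_B^{AB}·7.9 = 630.4 + 143.4, so R_B^{AB} = 97.95 kN and R_A = 133 − 97.95 = 35.05 kN.
Span BC, ΣM about C: R_B^{BC}·6 = 158.4 + 143.4, so R_B^{BC} = 50.3 kN and R_C = 66 − 50.3 = 15.7 kN.
R_B = 97.95 + 50.3 = 148.2 kN.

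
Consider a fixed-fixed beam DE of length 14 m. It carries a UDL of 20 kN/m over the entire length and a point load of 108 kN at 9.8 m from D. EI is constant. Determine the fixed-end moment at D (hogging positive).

Take the two fixed-end moments M_D, M_E as redundants; the released structure is the simple span DE.
On the primary (simply-supported) span, the end slopes from the loading are:
  at D: UDL 20: wL³/(24EI) = 2287/EI
  at E: UDL 20: wL³/(24EI) = 2287/EI
  at D: point load 108 at a = 9.8: Pab(L + b)/(6LEI) = 963.1/EI
  at E: point load 108 at a = 9.8: Pab(L + a)/(6LEI) = 1259/EI
  θ_D0 = 3250/EI,  θ_E0 = 3546/EI
Flexibility coefficients: a unit moment at one end gives L/(3EI) there and L/(6EI) at the far end, so f₁₁ = f₂₂ = 4.667/EI and f₁₂ = f₂₁ = 2.333/EI.
Compatibility — zero rotation at each built-in end:
  4.667 M_D + 2.333 M_E = 3250
  2.333 M_D + 4.667 M_E = 3546
Solving the pair gives M_D = 421.9 kN·m and M_E = 548.9 kN·m (hogging).

M_D = 421.9 kN·m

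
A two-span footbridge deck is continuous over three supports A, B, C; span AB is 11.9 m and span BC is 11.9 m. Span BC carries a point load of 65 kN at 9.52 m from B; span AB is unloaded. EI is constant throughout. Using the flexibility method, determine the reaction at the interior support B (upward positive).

Take M_B as the redundant. Released structure: two simple spans AB and BC with a hinge at B.
Rotations at B on the released spans (each span's end-slope, ×1/EI):
  span BC: point load 65 at a = 9.52: Pab(L + b)/(6LEI) = 294.5/EI
  relative rotation θ_0 = (0 + 294.5)/EI = 294.5/EI
A unit hogging moment at B produces rotation L₁/(3EI) + L₂/(3EI) = 7.933/EI.
Compatibility: M_B·(L₁+L₂)/(3EI) = θ_0, giving M_B = 37.13 kN·m (hogging).
Span AB, ΣM about A with M_B applied at B: R_B^{AB}·11.9 = 0 + 37.13, so R_B^{AB} = 3.12 kN and R_A = 0 − 3.12 = -3.12 kN.
Span BC, ΣM about C: R_B^{BC}·11.9 = 154.7 + 37.13, so R_B^{BC} = 16.12 kN and R_C = 65 − 16.12 = 48.88 kN.
R_B = 3.12 + 16.12 = 19.24 kN.

R_B = 19.24 kN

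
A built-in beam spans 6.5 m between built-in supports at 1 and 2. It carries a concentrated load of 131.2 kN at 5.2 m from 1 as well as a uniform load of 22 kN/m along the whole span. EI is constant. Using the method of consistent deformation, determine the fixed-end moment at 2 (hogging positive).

Release both end moments; the primary structure is a simply-supported span 12 with redundants M_1 and M_2.
On the primary (simply-supported) span, the end slopes from the loading are:
  at 1: point load 131.2 at a = 5.2: Pab(L + b)/(6LEI) = 177.4/EI
  at 2: point load 131.2 at a = 5.2: Pab(L + a)/(6LEI) = 266.1/EI
  at 1: UDL 22: wL³/(24EI) = 251.7/EI
  at 2: UDL 22: wL³/(24EI) = 251.7/EI
  θ_10 = 429.1/EI,  θ_20 = 517.8/EI
Flexibility coefficients: a unit moment at one end gives L/(3EI) there and L/(6EI) at the far end, so f₁₁ = f₂₂ = 2.167/EI and f₁₂ = f₂₁ = 1.083/EI.
Compatibility — zero rotation at each built-in end:
  2.167 M_1 + 1.083 M_2 = 429.1
  1.083 M_1 + 2.167 M_2 = 517.8
Solving the pair gives M_1 = 104.7 kN·m and M_2 = 186.6 kN·m (hogging).

M_2 = 186.6 kN·m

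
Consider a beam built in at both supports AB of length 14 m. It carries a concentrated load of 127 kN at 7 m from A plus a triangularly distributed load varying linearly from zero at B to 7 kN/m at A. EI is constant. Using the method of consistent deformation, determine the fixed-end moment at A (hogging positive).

Take the two fixed-end moments M_A, M_B as redundants; the released structure is the simple span AB.
Simple-span end rotations at A and B under the given loads:
  at A: point load 127 at a = 7: Pab(L + b)/(6LEI) = 1556/EI
  at B: point load 127 at a = 7: Pab(L + a)/(6LEI) = 1556/EI
  at A: triangular load, peak 7: w₀L³/(45EI) = 426.8/EI
  at B: triangular load, peak 7: 7w₀L³/(360EI) = 373.5/EI
  θ_A0 = 1983/EI,  θ_B0 = 1929/EI
Flexibility coefficients: a unit moment at one end gives L/(3EI) there and L/(6EI) at the far end, so f₁₁ = f₂₂ = 4.667/EI and f₁₂ = f₂₁ = 2.333/EI.
Compatibility — zero rotation at each built-in end:
  4.667 M_A + 2.333 M_B = 1983
  2.333 M_A + 4.667 M_B = 1929
Solving the pair gives M_A = 290.9 kN·m and M_B = 268 kN·m (hogging).

M_A = 290.9 kN·m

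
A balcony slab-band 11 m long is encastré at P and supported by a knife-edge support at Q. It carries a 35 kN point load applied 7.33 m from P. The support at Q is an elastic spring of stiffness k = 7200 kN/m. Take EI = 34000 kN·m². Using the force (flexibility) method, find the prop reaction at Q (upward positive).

Take the reaction at Q as the redundant and release it; the primary structure is a cantilever fixed at P.
Downward deflection at the released point Q due to the loads:
  point load 35 at a = 7.33: Pa²(3L − a)/(6EI) = 8045/EI
Flexibility coefficient — unit upward force at Q: δ_{QQ} = L³/(3EI) = 443.7/EI.
With EI = 34000 kN·m²: δ_0 = 0.23663 m and δ_{QQ} = 0.013049 m/kN.
Compatibility — the spring shortens by R_Q/k under the reaction it provides: δ_0 − R_Q·δ_{QQ} = R_Q/k. With 1/k = 0.000139 m/kN, R_Q = δ_0 / (δ_{QQ} + 1/k) = 0.23663 / (0.013049 + 0.000139) = 17.94 kN.

R_Q = 17.94 kN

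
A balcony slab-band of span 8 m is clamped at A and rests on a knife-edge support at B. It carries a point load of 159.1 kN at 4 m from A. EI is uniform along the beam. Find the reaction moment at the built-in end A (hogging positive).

Remove the prop at B; the released (primary) structure is a cantilever built in at A.
Downward deflection at the released point B due to the loads:
  point load 159.1 at a = 4: Pa²(3L − a)/(6EI) = 8485/EI
Flexibility coefficient — unit upward force at B: δ_{BB} = L³/(3EI) = 170.7/EI.
The prop prevents deflection at B: R_B = δ_0/δ_{BB} = 8485/170.7 = 49.72 kN.
Moment equilibrium about A: M_A = Σ(load moments about A) − R_B·L = 636.4 − 49.72×8 = 238.7 kN·m.

M_A = 238.7 kN·m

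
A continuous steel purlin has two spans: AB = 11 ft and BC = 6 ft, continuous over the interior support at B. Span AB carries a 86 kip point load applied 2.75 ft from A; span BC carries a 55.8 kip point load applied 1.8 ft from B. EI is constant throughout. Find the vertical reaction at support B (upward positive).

R_B = 84.47 kip

Release continuity at B by inserting a hinge; the redundant is the internal moment M_B. The primary structure is two simply-supported spans AB and BC.
Discontinuity in slope at B on the released structure — sum the simple-span end rotations:
  span AB: point load 86 at a = 2.75: Pab(L + a)/(6LEI) = 406.5/EI
  span BC: point load 55.8 at a = 1.8: Pab(L + b)/(6LEI) = 119.5/EI
  relative rotation θ_0 = (406.5 + 119.5)/EI = 526/EI
A unit hogging moment at B produces rotation L₁/(3EI) + L₂/(3EI) = 5.667/EI.
Slope continuity at B: θ_0 = M_B·5.667/EI, so M_B = 526/5.667 = 92.82 kip·ft (hogging).
Span AB, ΣM about A with M_B applied at B: R_B^{AB}·11 = 236.5 + 92.82, so R_B^{AB} = 29.94 kip and R_A = 86 − 29.94 = 56.06 kip.
Span BC, ΣM about C: R_B^{BC}·6 = 234.4 + 92.82, so R_B^{BC} = 54.53 kip and R_C = 55.8 − 54.53 = 1.269 kip.
R_B = 29.94 + 54.53 = 84.47 kip.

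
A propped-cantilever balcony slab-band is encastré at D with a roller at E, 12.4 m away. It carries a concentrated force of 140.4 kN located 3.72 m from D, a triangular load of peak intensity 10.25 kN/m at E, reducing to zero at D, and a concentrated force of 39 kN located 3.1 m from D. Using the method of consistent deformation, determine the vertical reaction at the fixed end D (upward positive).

R_D = 187.6 kN

Take the reaction at E as the redundant and release it; the primary structure is a cantilever fixed at D.
Primary-structure tip deflection at E by superposition:
  point load 140.4 at a = 3.72: Pa²(3L − a)/(6EI) = 10841/EI
  triangular load, peak 10.25 at the free end: 11w₀L⁴/(120EI) = 22214/EI
  point load 39 at a = 3.1: Pa²(3L − a)/(6EI) = 2130/EI
  δ_0 = 35185/EI
Flexibility coefficient — unit upward force at E: δ_{EE} = L³/(3EI) = 635.5/EI.
The prop prevents deflection at E: R_E = δ_0/δ_{EE} = 35185/635.5 = 55.36 kN.
Vertical equilibrium: R_D = ΣP − R_E = 242.9 − 55.36 = 187.6 kN.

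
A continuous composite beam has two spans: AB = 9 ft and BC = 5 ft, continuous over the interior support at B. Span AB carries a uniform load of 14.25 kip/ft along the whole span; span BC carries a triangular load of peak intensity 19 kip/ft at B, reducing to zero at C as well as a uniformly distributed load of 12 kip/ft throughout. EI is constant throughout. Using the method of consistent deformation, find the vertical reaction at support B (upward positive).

R_B = 162.3 kip

Release continuity at B by inserting a hinge; the redundant is the internal moment M_B. The primary structure is two simply-supported spans AB and BC.
Rotations at B on the released spans (each span's end-slope, ×1/EI):
  span AB: UDL 14.25: wL³/(24EI) = 432.8/EI
  span BC: triangular load, peak 19: w₀L³/(45EI) = 52.78/EI
  span BC: UDL 12: wL³/(24EI) = 62.5/EI
  relative rotation θ_0 = (432.8 + 115.3)/EI = 548.1/EI
A unit hogging moment at B produces rotation L₁/(3EI) + L₂/(3EI) = 4.667/EI.
Compatibility: M_B·(L₁+L₂)/(3EI) = θ_0, giving M_B = 117.5 kip·ft (hogging).
Span AB, ΣM about A with M_B applied at B: R_B^{AB}·9 = 577.1 + 117.5, so R_B^{AB} = 77.18 kip and R_A = 128.2 − 77.18 = 51.07 kip.
Span BC, ΣM about C: R_B^{BC}·5 = 308.3 + 117.5, so R_B^{BC} = 85.16 kip and R_C = 107.5 − 85.16 = 22.34 kip.
R_B = 77.18 + 85.16 = 162.3 kip.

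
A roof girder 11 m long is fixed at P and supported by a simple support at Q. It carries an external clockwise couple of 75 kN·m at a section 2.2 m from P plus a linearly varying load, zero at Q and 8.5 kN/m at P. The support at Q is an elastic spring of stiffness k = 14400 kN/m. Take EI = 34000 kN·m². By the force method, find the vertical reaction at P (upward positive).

Choose R_Q as the redundant. The primary structure is the cantilever fixed at P.
Deflection at Q on the released cantilever, summing each load's contribution:
  clockwise couple 75 at a = 2.2: M₀a(2L − a)/(2EI) = 1634/EI
  triangular load, peak 8.5 at the fixed end: w₀L⁴/(30EI) = 4148/EI
  δ_0 = 5782/EI
Tip deflection under a unit load at Q: L³/(3EI) = 443.7/EI.
With EI = 34000 kN·m²: δ_0 = 0.17005 m and δ_{QQ} = 0.013049 m/kN.
Compatibility — the spring shortens by R_Q/k under the reaction it provides: δ_0 − R_Q·δ_{QQ} = R_Q/k. With 1/k = 0.000069 m/kN, R_Q = δ_0 / (δ_{QQ} + 1/k) = 0.17005 / (0.013049 + 0.000069) = 12.96 kN.
Vertical equilibrium: R_P = ΣP − R_Q = 46.75 − 12.96 = 33.79 kN.

R_P = 33.79 kN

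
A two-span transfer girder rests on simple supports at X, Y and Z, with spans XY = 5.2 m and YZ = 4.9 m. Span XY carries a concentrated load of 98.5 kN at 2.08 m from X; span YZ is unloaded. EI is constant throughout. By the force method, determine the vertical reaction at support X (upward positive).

R_X = 50.58 kN

Take M_Y as the redundant. Released structure: two simple spans XY and YZ with a hinge at Y.
Rotations at Y on the released spans (each span's end-slope, ×1/EI):
  span XY: point load 98.5 at a = 2.08: Pab(L + a)/(6LEI) = 149.2/EI
  relative rotation θ_0 = (149.2 + 0)/EI = 149.2/EI
A unit hogging moment at Y produces rotation L₁/(3EI) + L₂/(3EI) = 3.367/EI.
Slope continuity at Y: θ_0 = M_Y·3.367/EI, so M_Y = 149.2/3.367 = 44.3 kN·m (hogging).
Span XY, ΣM about X with M_Y applied at Y: R_Y^{XY}·5.2 = 204.9 + 44.3, so R_Y^{XY} = 47.92 kN and R_X = 98.5 − 47.92 = 50.58 kN.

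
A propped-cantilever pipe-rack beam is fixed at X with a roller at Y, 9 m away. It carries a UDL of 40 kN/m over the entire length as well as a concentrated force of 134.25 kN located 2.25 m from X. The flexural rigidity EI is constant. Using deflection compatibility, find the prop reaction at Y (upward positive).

R_Y = 146.5 kN

Remove the prop at Y; the released (primary) structure is a cantilever built in at X.
Deflection at Y on the released cantilever, summing each load's contribution:
  UDL 40: wL⁴/(8EI) = 32805/EI
  point load 134.25 at a = 2.25: Pa²(3L − a)/(6EI) = 2804/EI
  δ_0 = 35609/EI
Tip deflection under a unit load at Y: L³/(3EI) = 243/EI.
The prop prevents deflection at Y: R_Y = δ_0/δ_{YY} = 35609/243 = 146.5 kN.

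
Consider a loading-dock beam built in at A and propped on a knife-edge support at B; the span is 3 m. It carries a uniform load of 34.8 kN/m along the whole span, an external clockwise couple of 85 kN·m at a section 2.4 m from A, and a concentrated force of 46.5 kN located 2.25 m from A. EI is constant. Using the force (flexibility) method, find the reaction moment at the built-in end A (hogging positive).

Choose R_B as the redundant. The primary structure is the cantilever fixed at A.
Primary-structure tip deflection at B by superposition:
  UDL 34.8: wL⁴/(8EI) = 352.4/EI
  clockwise couple 85 at a = 2.4: M₀a(2L − a)/(2EI) = 367.2/EI
  point load 46.5 at a = 2.25: Pa²(3L − a)/(6EI) = 264.8/EI
  δ_0 = 984.4/EI
Flexibility coefficient — unit upward force at B: δ_{BB} = L³/(3EI) = 9/EI.
Compatibility at B: δ_0 − R_B·δ_{BB} = 0, so R_B = 984.4/9 = 109.4 kN.
Moment equilibrium about A: M_A = Σ(load moments about A) − R_B·L = 346.2 − 109.4×3 = 18.1 kN·m.

M_A = 18.1 kN·m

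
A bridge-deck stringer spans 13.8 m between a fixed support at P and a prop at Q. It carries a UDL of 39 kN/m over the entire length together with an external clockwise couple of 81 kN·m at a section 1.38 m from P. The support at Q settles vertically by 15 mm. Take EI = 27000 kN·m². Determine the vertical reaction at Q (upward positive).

R_Q = 203 kN

Take the reaction at Q as the redundant and release it; the primary structure is a cantilever fixed at P.
Downward deflection at the released point Q due to the loads:
  UDL 39: wL⁴/(8EI) = 176804/EI
  clockwise couple 81 at a = 1.38: M₀a(2L − a)/(2EI) = 1465/EI
  δ_0 = 178269/EI
Flexibility coefficient — unit upward force at Q: δ_{QQ} = L³/(3EI) = 876/EI.
With EI = 27000 kN·m²: δ_0 = 6.6026 m and δ_{QQ} = 0.032445 m/kN.
Compatibility — the beam at Q must follow the support down by 0.015 m: δ_0 − R_Q·δ_{QQ} = 0.015, so R_Q = (6.6026 − 0.015)/0.032445 = 203 kN.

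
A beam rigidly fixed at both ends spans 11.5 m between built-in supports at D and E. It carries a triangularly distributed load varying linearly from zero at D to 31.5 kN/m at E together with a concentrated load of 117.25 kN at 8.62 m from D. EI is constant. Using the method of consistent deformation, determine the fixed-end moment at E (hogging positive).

M_E = 398 kN·m

Release both end moments; the primary structure is a simply-supported span DE with redundants M_D and M_E.
End rotations of the released simple span under the applied load (×1/EI):
  at D: triangular load, peak 31.5: 7w₀L³/(360EI) = 931.5/EI
  at E: triangular load, peak 31.5: w₀L³/(45EI) = 1065/EI
  at D: point load 117.25 at a = 8.62: Pab(L + b)/(6LEI) = 606.6/EI
  at E: point load 117.25 at a = 8.62: Pab(L + a)/(6LEI) = 848.8/EI
  θ_D0 = 1538/EI,  θ_E0 = 1913/EI
Flexibility coefficients: a unit moment at one end gives L/(3EI) there and L/(6EI) at the far end, so f₁₁ = f₂₂ = 3.833/EI and f₁₂ = f₂₁ = 1.917/EI.
Compatibility — zero rotation at each built-in end:
  3.833 M_D + 1.917 M_E = 1538
  1.917 M_D + 3.833 M_E = 1913
Solving the pair gives M_D = 202.3 kN·m and M_E = 398 kN·m (hogging).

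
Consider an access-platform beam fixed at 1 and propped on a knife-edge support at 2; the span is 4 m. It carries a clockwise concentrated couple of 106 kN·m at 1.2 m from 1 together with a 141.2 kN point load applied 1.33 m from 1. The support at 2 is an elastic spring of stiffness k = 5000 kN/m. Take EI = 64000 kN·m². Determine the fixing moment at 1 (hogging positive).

M_1 = 191.1 kN·m

Release the roller at 2. Primary structure: cantilever fixed at 1.
Deflection at 2 on the released cantilever, summing each load's contribution:
  clockwise couple 106 at a = 1.2: M₀a(2L − a)/(2EI) = 432.5/EI
  point load 141.2 at a = 1.33: Pa²(3L − a)/(6EI) = 444.2/EI
  δ_0 = 876.7/EI
Tip deflection under a unit load at 2: L³/(3EI) = 21.33/EI.
With EI = 64000 kN·m²: δ_0 = 0.013698 m and δ_{22} = 0.000333 m/kN.
Compatibility — the spring shortens by R_2/k under the reaction it provides: δ_0 − R_2·δ_{22} = R_2/k. With 1/k = 0.0002 m/kN, R_2 = δ_0 / (δ_{22} + 1/k) = 0.013698 / (0.000333 + 0.0002) = 25.68 kN.
Moment equilibrium about 1: M_1 = Σ(load moments about 1) − R_2·L = 293.8 − 25.68×4 = 191.1 kN·m.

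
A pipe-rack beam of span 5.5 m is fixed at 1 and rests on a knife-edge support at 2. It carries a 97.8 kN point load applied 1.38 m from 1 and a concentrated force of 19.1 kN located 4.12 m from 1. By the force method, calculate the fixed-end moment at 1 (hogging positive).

M_1 = 100.8 kN·m

Remove the prop at 2; the released (primary) structure is a cantilever built in at 1.
Primary-structure tip deflection at 2 by superposition:
  point load 97.8 at a = 1.38: Pa²(3L − a)/(6EI) = 469.4/EI
  point load 19.1 at a = 4.12: Pa²(3L − a)/(6EI) = 669/EI
  δ_0 = 1138/EI
Tip deflection under a unit load at 2: L³/(3EI) = 55.46/EI.
The prop prevents deflection at 2: R_2 = δ_0/δ_{22} = 1138/55.46 = 20.53 kN.
Moment equilibrium about 1: M_1 = Σ(load moments about 1) − R_2·L = 213.7 − 20.53×5.5 = 100.8 kN·m.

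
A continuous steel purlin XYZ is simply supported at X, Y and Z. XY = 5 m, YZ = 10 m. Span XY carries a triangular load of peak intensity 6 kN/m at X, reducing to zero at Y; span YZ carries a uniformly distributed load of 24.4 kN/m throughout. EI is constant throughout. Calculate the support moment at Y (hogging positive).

Release continuity at Y by inserting a hinge; the redundant is the internal moment M_Y. The primary structure is two simply-supported spans XY and YZ.
Discontinuity in slope at Y on the released structure — sum the simple-span end rotations:
  span XY: triangular load, peak 6: 7w₀L³/(360EI) = 14.58/EI
  span YZ: UDL 24.4: wL³/(24EI) = 1017/EI
  relative rotation θ_0 = (14.58 + 1017)/EI = 1031/EI
A unit hogging moment at Y produces rotation L₁/(3EI) + L₂/(3EI) = 5/EI.
Compatibility: M_Y·(L₁+L₂)/(3EI) = θ_0, giving M_Y = 206.2 kN·m (hogging).

M_Y = 206.2 kN·m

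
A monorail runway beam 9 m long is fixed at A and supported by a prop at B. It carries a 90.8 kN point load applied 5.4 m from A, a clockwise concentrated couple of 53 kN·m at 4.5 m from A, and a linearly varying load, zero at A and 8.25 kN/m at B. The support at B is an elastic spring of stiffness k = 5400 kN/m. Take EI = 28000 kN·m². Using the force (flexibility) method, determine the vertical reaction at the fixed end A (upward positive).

R_A = 63.04 kN

Take the reaction at B as the redundant and release it; the primary structure is a cantilever fixed at A.
Primary-structure tip deflection at B by superposition:
  point load 90.8 at a = 5.4: Pa²(3L − a)/(6EI) = 9532/EI
  clockwise couple 53 at a = 4.5: M₀a(2L − a)/(2EI) = 1610/EI
  triangular load, peak 8.25 at the free end: 11w₀L⁴/(120EI) = 4962/EI
  δ_0 = 16103/EI
Flexibility coefficient — unit upward force at B: δ_{BB} = L³/(3EI) = 243/EI.
With EI = 28000 kN·m²: δ_0 = 0.57512 m and δ_{BB} = 0.008679 m/kN.
Compatibility — the spring shortens by R_B/k under the reaction it provides: δ_0 − R_B·δ_{BB} = R_B/k. With 1/k = 0.000185 m/kN, R_B = δ_0 / (δ_{BB} + 1/k) = 0.57512 / (0.008679 + 0.000185) = 64.88 kN.
Vertical equilibrium: R_A = ΣP − R_B = 127.9 − 64.88 = 63.04 kN.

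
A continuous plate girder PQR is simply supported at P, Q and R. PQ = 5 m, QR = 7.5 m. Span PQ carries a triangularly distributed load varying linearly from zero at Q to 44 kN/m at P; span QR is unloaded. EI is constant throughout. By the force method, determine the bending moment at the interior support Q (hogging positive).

M_Q = 25.67 kN·m

Insert a hinge at Q; M_Q is the redundant, and each span becomes simply supported.
Rotations at Q on the released spans (each span's end-slope, ×1/EI):
  span PQ: triangular load, peak 44: 7w₀L³/(360EI) = 106.9/EI
  relative rotation θ_0 = (106.9 + 0)/EI = 106.9/EI
A unit hogging moment at Q produces rotation L₁/(3EI) + L₂/(3EI) = 4.167/EI.
Slope continuity at Q: θ_0 = M_Q·4.167/EI, so M_Q = 106.9/4.167 = 25.67 kN·m (hogging).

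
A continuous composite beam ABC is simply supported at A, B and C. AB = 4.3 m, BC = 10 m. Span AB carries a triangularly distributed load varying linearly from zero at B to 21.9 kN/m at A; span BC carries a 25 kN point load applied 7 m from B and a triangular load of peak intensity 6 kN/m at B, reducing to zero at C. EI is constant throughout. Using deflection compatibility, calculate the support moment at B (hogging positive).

M_B = 58.94 kN·m

Insert a hinge at B; M_B is the redundant, and each span becomes simply supported.
Discontinuity in slope at B on the released structure — sum the simple-span end rotations:
  span AB: triangular load, peak 21.9: 7w₀L³/(360EI) = 33.86/EI
  span BC: point load 25 at a = 7: Pab(L + b)/(6LEI) = 113.8/EI
  span BC: triangular load, peak 6: w₀L³/(45EI) = 133.3/EI
  relative rotation θ_0 = (33.86 + 247.1)/EI = 280.9/EI
A unit hogging moment at B produces rotation L₁/(3EI) + L₂/(3EI) = 4.767/EI.
Slope continuity at B: θ_0 = M_B·4.767/EI, so M_B = 280.9/4.767 = 58.94 kN·m (hogging).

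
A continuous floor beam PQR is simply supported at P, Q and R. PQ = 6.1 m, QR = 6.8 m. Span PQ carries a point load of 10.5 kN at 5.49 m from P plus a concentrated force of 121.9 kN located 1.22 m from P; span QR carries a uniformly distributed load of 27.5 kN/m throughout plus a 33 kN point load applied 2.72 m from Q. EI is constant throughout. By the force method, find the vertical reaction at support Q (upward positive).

R_Q = 191.6 kN

Take M_Q as the redundant. Released structure: two simple spans PQ and QR with a hinge at Q.
End slopes at the hinge Q, treating each span as simply supported:
  span PQ: point load 10.5 at a = 5.49: Pab(L + a)/(6LEI) = 11.14/EI
  span PQ: point load 121.9 at a = 1.22: Pab(L + a)/(6LEI) = 145.1/EI
  span QR: UDL 27.5: wL³/(24EI) = 360.3/EI
  span QR: point load 33 at a = 2.72: Pab(L + b)/(6LEI) = 97.66/EI
  relative rotation θ_0 = (156.3 + 457.9)/EI = 614.2/EI
A unit hogging moment at Q produces rotation L₁/(3EI) + L₂/(3EI) = 4.3/EI.
Slope continuity at Q: θ_0 = M_Q·4.3/EI, so M_Q = 614.2/4.3 = 142.8 kN·m (hogging).
Span PQ, ΣM about P with M_Q applied at Q: R_Q^{PQ}·6.1 = 206.4 + 142.8, so R_Q^{PQ} = 57.25 kN and R_P = 132.4 − 57.25 = 75.15 kN.
Span QR, ΣM about R: R_Q^{QR}·6.8 = 770.4 + 142.8, so R_Q^{QR} = 134.3 kN and R_R = 220 − 134.3 = 85.69 kN.
R_Q = 57.25 + 134.3 = 191.6 kN.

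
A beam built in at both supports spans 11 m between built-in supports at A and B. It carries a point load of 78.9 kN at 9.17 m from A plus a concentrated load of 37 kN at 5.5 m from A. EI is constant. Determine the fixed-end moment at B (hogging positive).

M_B = 151.2 kN·m

Release both end moments; the primary structure is a simply-supported span AB with redundants M_A and M_B.
End rotations of the released simple span under the applied load (×1/EI):
  at A: point load 78.9 at a = 9.17: Pab(L + b)/(6LEI) = 257.4/EI
  at B: point load 78.9 at a = 9.17: Pab(L + a)/(6LEI) = 404.6/EI
  at A: point load 37 at a = 5.5: Pab(L + b)/(6LEI) = 279.8/EI
  at B: point load 37 at a = 5.5: Pab(L + a)/(6LEI) = 279.8/EI
  θ_A0 = 537.2/EI,  θ_B0 = 684.4/EI
Flexibility coefficients: a unit moment at one end gives L/(3EI) there and L/(6EI) at the far end, so f₁₁ = f₂₂ = 3.667/EI and f₁₂ = f₂₁ = 1.833/EI.
Compatibility — zero rotation at each built-in end:
  3.667 M_A + 1.833 M_B = 537.2
  1.833 M_A + 3.667 M_B = 684.4
Solving the pair gives M_A = 70.9 kN·m and M_B = 151.2 kN·m (hogging).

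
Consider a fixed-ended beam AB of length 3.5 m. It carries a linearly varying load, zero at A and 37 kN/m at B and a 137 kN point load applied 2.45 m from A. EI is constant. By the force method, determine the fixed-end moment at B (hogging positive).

Release both end moments; the primary structure is a simply-supported span AB with redundants M_A and M_B.
End rotations of the released simple span under the applied load (×1/EI):
  at A: triangular load, peak 37: 7w₀L³/(360EI) = 30.85/EI
  at B: triangular load, peak 37: w₀L³/(45EI) = 35.25/EI
  at A: point load 137 at a = 2.45: Pab(L + b)/(6LEI) = 76.36/EI
  at B: point load 137 at a = 2.45: Pab(L + a)/(6LEI) = 99.86/EI
  θ_A0 = 107.2/EI,  θ_B0 = 135.1/EI
Flexibility coefficients: a unit moment at one end gives L/(3EI) there and L/(6EI) at the far end, so f₁₁ = f₂₂ = 1.167/EI and f₁₂ = f₂₁ = 0.5833/EI.
Compatibility — zero rotation at each built-in end:
  1.167 M_A + 0.5833 M_B = 107.2
  0.5833 M_A + 1.167 M_B = 135.1
Solving the pair gives M_A = 45.32 kN·m and M_B = 93.15 kN·m (hogging).

M_B = 93.15 kN·m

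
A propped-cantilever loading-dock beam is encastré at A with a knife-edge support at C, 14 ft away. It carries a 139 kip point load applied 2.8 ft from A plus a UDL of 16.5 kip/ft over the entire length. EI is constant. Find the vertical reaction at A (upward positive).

Take the reaction at C as the redundant and release it; the primary structure is a cantilever fixed at A.
Primary-structure tip deflection at C by superposition:
  point load 139 at a = 2.8: Pa²(3L − a)/(6EI) = 7120/EI
  UDL 16.5: wL⁴/(8EI) = 79233/EI
  δ_0 = 86353/EI
Flexibility coefficient — unit upward force at C: δ_{CC} = L³/(3EI) = 914.7/EI.
The prop prevents deflection at C: R_C = δ_0/δ_{CC} = 86353/914.7 = 94.41 kip.
Vertical equilibrium: R_A = ΣP − R_C = 370 − 94.41 = 275.6 kip.

R_A = 275.6 kip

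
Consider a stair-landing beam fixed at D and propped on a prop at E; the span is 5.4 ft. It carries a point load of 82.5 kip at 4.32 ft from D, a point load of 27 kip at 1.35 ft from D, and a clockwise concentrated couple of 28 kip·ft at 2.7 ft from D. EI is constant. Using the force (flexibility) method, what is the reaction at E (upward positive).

R_E = 66.23 kip

Take the reaction at E as the redundant and release it; the primary structure is a cantilever fixed at D.
Free-end deflection of the primary structure under the applied loading (downward +):
  point load 82.5 at a = 4.32: Pa²(3L − a)/(6EI) = 3049/EI
  point load 27 at a = 1.35: Pa²(3L − a)/(6EI) = 121.8/EI
  clockwise couple 28 at a = 2.7: M₀a(2L − a)/(2EI) = 306.2/EI
  δ_0 = 3476/EI
Tip deflection under a unit load at E: L³/(3EI) = 52.49/EI.
The prop prevents deflection at E: R_E = δ_0/δ_{EE} = 3476/52.49 = 66.23 kip.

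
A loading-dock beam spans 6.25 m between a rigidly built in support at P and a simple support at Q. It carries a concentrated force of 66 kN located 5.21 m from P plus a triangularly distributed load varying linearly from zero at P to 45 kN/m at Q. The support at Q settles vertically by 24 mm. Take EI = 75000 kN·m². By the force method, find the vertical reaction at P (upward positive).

Remove the prop at Q; the released (primary) structure is a cantilever built in at P.
Free-end deflection of the primary structure under the applied loading (downward +):
  point load 66 at a = 5.21: Pa²(3L − a)/(6EI) = 4043/EI
  triangular load, peak 45 at the free end: 11w₀L⁴/(120EI) = 6294/EI
  δ_0 = 10337/EI
Tip deflection under a unit load at Q: L³/(3EI) = 81.38/EI.
With EI = 75000 kN·m²: δ_0 = 0.13783 m and δ_{QQ} = 0.001085 m/kN.
Compatibility — the beam at Q must follow the support down by 0.024 m: δ_0 − R_Q·δ_{QQ} = 0.024, so R_Q = (0.13783 − 0.024)/0.001085 = 104.9 kN.
Vertical equilibrium: R_P = ΣP − R_Q = 206.6 − 104.9 = 101.7 kN.

R_P = 101.7 kN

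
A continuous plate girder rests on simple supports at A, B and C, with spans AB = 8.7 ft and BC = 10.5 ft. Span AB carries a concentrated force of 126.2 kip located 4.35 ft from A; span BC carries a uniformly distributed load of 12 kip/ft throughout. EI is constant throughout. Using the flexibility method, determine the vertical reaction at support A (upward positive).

Insert a hinge at B; M_B is the redundant, and each span becomes simply supported.
Discontinuity in slope at B on the released structure — sum the simple-span end rotations:
  span AB: point load 126.2 at a = 4.35: Pab(L + a)/(6LEI) = 597/EI
  span BC: UDL 12: wL³/(24EI) = 578.8/EI
  relative rotation θ_0 = (597 + 578.8)/EI = 1176/EI
A unit hogging moment at B produces rotation L₁/(3EI) + L₂/(3EI) = 6.4/EI.
Compatibility: M_B·(L₁+L₂)/(3EI) = θ_0, giving M_B = 183.7 kip·ft (hogging).
Span AB, ΣM about A with M_B applied at B: R_B^{AB}·8.7 = 549 + 183.7, so R_B^{AB} = 84.22 kip and R_A = 126.2 − 84.22 = 41.98 kip.

R_A = 41.98 kip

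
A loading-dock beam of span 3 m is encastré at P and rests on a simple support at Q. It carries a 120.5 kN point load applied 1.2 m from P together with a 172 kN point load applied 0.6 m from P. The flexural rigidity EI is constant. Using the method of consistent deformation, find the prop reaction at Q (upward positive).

Choose R_Q as the redundant. The primary structure is the cantilever fixed at P.
Downward deflection at the released point Q due to the loads:
  point load 120.5 at a = 1.2: Pa²(3L − a)/(6EI) = 225.6/EI
  point load 172 at a = 0.6: Pa²(3L − a)/(6EI) = 86.69/EI
  δ_0 = 312.3/EI
Flexibility coefficient — unit upward force at Q: δ_{QQ} = L³/(3EI) = 9/EI.
Compatibility at Q: δ_0 − R_Q·δ_{QQ} = 0, so R_Q = 312.3/9 = 34.7 kN.

R_Q = 34.7 kN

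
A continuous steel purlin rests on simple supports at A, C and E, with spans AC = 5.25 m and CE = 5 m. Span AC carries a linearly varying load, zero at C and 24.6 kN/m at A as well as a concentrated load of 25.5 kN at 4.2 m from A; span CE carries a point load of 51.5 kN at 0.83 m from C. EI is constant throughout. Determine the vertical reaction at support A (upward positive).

R_A = 39.37 kN

Take M_C as the redundant. Released structure: two simple spans AC and CE with a hinge at C.
End slopes at the hinge C, treating each span as simply supported:
  span AC: triangular load, peak 24.6: 7w₀L³/(360EI) = 69.22/EI
  span AC: point load 25.5 at a = 4.2: Pab(L + a)/(6LEI) = 33.74/EI
  span CE: point load 51.5 at a = 0.83: Pab(L + b)/(6LEI) = 54.48/EI
  relative rotation θ_0 = (103 + 54.48)/EI = 157.4/EI
A unit hogging moment at C produces rotation L₁/(3EI) + L₂/(3EI) = 3.417/EI.
Compatibility: M_C·(L₁+L₂)/(3EI) = θ_0, giving M_C = 46.08 kN·m (hogging).
Span AC, ΣM about A with M_C applied at C: R_C^{AC}·5.25 = 220.1 + 46.08, so R_C^{AC} = 50.7 kN and R_A = 90.08 − 50.7 = 39.37 kN.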